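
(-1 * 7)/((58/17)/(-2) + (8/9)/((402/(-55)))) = 215271/56201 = 3.83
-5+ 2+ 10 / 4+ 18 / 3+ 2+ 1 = 17 / 2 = 8.50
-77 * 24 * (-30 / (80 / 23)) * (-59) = -940401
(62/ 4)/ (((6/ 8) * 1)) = 62/ 3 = 20.67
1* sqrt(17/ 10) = sqrt(170)/ 10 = 1.30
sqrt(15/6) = sqrt(10)/2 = 1.58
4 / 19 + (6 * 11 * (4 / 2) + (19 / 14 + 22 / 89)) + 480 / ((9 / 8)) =39806519 / 71022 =560.48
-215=-215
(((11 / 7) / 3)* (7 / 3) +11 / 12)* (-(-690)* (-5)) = -7379.17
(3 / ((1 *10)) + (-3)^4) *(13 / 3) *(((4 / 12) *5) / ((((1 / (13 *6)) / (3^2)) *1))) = 412191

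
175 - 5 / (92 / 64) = 3945 / 23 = 171.52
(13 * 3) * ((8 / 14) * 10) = 1560 / 7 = 222.86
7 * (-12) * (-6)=504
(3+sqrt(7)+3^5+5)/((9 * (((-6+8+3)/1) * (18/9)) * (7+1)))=sqrt(7)/720+251/720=0.35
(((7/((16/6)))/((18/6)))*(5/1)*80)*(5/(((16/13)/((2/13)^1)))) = 875/4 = 218.75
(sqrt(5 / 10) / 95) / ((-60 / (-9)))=3*sqrt(2) / 3800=0.00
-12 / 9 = -4 / 3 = -1.33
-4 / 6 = -2 / 3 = -0.67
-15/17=-0.88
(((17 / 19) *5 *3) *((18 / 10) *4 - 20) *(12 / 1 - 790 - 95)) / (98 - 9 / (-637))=1530.11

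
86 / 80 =43 / 40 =1.08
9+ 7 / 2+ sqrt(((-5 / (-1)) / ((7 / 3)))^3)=15* sqrt(105) / 49+ 25 / 2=15.64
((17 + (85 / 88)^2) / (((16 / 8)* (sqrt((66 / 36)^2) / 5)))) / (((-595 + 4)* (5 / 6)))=-416619 / 8390624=-0.05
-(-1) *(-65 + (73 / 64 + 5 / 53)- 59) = -416419 / 3392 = -122.77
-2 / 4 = -1 / 2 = -0.50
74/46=37/23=1.61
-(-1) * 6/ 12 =1/ 2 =0.50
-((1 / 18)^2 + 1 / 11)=-335 / 3564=-0.09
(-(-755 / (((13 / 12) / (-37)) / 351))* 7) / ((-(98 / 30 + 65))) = 237587175 / 256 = 928074.90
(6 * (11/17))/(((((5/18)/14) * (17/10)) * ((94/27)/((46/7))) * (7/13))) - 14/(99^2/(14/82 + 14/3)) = 46246561449878/114622332363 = 403.47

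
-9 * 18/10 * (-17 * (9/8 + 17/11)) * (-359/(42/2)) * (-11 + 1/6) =167801985/1232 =136202.91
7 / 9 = 0.78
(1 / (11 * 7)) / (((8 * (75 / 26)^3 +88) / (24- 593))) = -1250093 / 47371247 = -0.03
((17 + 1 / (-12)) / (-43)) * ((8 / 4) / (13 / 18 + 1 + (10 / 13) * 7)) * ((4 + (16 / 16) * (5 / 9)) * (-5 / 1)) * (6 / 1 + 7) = 7032935 / 214527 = 32.78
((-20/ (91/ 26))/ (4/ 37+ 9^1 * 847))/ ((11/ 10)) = -2960/ 4343647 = -0.00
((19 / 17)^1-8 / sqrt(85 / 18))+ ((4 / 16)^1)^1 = 93 / 68-24 * sqrt(170) / 85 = -2.31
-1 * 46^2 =-2116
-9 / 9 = -1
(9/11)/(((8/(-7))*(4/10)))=-315/176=-1.79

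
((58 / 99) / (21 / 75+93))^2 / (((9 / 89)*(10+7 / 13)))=608148125 / 16429735302948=0.00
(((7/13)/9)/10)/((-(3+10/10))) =-0.00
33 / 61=0.54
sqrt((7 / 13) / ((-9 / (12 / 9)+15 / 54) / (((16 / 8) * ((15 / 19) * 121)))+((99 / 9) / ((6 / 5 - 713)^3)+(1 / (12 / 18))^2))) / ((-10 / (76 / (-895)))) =8925972 * sqrt(126846254947582717864590) / 759492354581186077475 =0.00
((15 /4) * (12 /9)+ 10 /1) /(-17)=-0.88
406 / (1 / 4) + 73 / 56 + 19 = 92081 / 56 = 1644.30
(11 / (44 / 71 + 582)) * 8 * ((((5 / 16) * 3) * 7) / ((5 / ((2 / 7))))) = 2343 / 41366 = 0.06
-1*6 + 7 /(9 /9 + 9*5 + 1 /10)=-2696 /461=-5.85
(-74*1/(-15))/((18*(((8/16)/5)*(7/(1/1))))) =74/189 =0.39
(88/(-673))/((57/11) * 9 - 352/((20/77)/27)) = 4840/1352667411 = 0.00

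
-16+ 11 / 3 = -37 / 3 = -12.33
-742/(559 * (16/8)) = -371/559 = -0.66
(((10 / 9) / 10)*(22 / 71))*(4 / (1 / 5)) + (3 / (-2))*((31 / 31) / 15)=3761 / 6390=0.59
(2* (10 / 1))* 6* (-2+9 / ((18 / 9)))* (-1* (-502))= 150600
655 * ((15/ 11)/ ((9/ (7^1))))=22925/ 33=694.70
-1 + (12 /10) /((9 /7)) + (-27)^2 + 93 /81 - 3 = 98156 /135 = 727.08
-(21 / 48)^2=-49 / 256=-0.19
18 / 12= 3 / 2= 1.50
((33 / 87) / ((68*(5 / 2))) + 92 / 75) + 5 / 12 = 243379 / 147900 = 1.65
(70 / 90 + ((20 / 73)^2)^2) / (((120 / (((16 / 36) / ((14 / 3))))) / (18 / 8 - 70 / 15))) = -5806602923 / 3864432635280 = -0.00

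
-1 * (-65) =65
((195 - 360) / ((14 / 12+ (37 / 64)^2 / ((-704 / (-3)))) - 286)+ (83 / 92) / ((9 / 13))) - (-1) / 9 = 4067221690637 / 2040200451396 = 1.99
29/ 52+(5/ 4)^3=2089/ 832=2.51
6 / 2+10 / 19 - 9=-104 / 19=-5.47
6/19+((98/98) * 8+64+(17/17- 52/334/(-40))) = 4652867/63460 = 73.32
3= 3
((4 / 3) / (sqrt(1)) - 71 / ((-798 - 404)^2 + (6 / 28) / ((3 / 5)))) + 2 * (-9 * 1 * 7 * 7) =-752682064 / 854673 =-880.67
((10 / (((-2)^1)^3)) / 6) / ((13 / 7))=-35 / 312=-0.11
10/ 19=0.53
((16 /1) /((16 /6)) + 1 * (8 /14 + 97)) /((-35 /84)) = -1740 /7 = -248.57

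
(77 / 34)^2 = 5929 / 1156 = 5.13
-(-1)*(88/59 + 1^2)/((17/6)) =882/1003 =0.88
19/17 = 1.12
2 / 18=1 / 9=0.11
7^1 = 7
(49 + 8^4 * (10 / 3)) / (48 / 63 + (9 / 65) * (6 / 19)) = 355370015 / 20894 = 17008.23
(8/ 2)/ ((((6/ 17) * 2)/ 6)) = 34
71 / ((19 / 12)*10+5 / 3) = 142 / 35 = 4.06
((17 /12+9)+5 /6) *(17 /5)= 153 /4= 38.25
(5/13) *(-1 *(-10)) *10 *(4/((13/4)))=8000/169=47.34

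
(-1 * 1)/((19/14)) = -14/19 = -0.74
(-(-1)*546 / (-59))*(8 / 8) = -546 / 59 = -9.25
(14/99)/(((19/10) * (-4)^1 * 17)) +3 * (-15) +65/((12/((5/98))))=-560623825/12534984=-44.72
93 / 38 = 2.45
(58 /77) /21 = 58 /1617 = 0.04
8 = 8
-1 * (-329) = 329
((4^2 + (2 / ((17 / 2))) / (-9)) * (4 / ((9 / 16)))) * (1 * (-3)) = -156416 / 459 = -340.78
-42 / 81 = -14 / 27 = -0.52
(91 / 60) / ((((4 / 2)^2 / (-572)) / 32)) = -104104 / 15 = -6940.27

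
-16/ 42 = -8/ 21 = -0.38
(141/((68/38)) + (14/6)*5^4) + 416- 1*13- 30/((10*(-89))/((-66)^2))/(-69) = 404642659/208794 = 1938.00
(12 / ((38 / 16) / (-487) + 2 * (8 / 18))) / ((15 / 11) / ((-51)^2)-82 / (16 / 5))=-32102915328 / 60600529865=-0.53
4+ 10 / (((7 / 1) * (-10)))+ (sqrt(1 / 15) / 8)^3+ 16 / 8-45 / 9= sqrt(15) / 115200+ 6 / 7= 0.86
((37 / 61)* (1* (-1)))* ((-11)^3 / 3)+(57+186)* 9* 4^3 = 25663391 / 183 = 140237.11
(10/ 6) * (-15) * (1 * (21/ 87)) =-175/ 29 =-6.03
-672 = -672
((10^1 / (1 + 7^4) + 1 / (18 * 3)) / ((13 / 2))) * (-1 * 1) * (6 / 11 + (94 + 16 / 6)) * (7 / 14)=-2359484 / 13911183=-0.17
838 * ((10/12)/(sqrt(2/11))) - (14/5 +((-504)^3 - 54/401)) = 2095 * sqrt(22)/6 +256688242976/2005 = 128025699.07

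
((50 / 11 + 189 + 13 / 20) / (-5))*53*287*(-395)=51338904687 / 220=233358657.67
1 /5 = 0.20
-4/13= -0.31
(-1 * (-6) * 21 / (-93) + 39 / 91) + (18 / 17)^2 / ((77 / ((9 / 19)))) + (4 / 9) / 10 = -516045191 / 589815765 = -0.87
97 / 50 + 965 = 48347 / 50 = 966.94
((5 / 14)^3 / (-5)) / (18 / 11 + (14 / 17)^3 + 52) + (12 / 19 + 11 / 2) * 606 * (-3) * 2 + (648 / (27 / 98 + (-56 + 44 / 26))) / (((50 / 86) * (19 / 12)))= -5862019898905429663157 / 262783065614913200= -22307.45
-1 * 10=-10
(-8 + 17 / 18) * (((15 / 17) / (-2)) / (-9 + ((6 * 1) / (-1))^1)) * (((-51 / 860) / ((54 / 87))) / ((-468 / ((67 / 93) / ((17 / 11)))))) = -2714371 / 137445310080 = -0.00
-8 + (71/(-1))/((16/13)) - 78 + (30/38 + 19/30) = -648727/4560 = -142.26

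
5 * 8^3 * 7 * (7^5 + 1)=301199360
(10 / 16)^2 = 25 / 64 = 0.39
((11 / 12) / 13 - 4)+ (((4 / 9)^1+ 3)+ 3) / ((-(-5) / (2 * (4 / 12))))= -21553 / 7020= -3.07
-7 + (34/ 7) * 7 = 27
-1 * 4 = -4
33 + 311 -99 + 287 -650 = -118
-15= -15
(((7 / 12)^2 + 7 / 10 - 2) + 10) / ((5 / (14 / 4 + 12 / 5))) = 384031 / 36000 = 10.67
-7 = -7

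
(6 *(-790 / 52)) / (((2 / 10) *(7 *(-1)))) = 5925 / 91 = 65.11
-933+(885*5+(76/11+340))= 42228/11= 3838.91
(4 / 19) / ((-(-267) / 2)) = 8 / 5073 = 0.00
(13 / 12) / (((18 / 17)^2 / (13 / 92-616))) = -212867863 / 357696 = -595.11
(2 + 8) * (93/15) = 62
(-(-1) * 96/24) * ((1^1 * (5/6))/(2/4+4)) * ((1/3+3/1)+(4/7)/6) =2.54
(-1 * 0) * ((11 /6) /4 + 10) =0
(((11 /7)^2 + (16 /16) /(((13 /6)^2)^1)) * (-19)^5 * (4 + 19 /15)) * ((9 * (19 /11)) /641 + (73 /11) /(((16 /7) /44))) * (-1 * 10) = 15658723862090424385 /350335986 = 44696304370.20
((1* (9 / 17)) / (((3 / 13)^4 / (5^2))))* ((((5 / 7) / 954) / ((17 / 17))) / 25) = 142805 / 1021734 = 0.14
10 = 10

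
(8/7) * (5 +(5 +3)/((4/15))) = 40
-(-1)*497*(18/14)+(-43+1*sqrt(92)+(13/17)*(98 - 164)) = 2*sqrt(23)+9274/17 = 555.12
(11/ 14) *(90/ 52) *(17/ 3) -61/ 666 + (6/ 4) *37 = 7650229/ 121212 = 63.11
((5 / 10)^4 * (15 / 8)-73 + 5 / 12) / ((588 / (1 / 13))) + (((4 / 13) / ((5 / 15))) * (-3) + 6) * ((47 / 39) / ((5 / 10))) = 296780521 / 38158848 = 7.78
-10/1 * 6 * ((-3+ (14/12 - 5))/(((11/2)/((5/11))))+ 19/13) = -84640/1573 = -53.81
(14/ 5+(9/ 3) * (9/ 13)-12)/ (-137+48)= 0.08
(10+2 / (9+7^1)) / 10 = 81 / 80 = 1.01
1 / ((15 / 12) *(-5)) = -4 / 25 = -0.16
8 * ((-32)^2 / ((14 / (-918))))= -3760128 / 7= -537161.14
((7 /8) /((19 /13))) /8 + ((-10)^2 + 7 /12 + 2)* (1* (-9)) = -1122581 /1216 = -923.18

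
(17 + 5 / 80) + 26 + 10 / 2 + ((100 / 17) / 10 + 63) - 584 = -128479 / 272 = -472.35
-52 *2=-104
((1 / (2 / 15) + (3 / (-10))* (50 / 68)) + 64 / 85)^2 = 7458361 / 115600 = 64.52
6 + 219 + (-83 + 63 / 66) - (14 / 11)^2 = 34203 / 242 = 141.33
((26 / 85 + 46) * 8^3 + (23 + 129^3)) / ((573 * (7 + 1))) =23060719 / 48705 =473.48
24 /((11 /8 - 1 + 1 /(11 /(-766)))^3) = -16355328 /226423307375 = -0.00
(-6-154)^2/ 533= 25600/ 533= 48.03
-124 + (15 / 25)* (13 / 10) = -6161 / 50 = -123.22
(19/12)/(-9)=-19/108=-0.18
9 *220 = 1980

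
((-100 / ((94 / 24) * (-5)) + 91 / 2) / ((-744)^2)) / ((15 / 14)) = 33299 / 390242880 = 0.00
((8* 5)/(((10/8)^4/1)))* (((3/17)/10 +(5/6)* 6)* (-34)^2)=95033.75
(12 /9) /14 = 2 /21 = 0.10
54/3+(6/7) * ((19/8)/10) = 5097/280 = 18.20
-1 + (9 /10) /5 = -41 /50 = -0.82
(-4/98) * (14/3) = -4/21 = -0.19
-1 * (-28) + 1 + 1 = 30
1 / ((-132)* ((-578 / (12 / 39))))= 1 / 247962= 0.00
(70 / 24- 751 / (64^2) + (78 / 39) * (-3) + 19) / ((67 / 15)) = 966655 / 274432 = 3.52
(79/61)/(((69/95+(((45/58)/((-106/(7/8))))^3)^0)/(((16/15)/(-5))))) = -6004/37515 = -0.16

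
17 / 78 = 0.22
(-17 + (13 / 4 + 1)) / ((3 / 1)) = -17 / 4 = -4.25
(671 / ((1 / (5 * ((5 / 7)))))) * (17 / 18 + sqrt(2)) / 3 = 285175 / 378 + 16775 * sqrt(2) / 21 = 1884.12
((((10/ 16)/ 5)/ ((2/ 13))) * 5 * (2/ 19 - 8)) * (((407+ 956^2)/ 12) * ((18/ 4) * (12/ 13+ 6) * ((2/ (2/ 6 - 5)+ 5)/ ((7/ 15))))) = -694329215625/ 931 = -745788631.18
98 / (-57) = -98 / 57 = -1.72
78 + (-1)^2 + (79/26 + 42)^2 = 1424645/676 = 2107.46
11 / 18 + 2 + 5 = 137 / 18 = 7.61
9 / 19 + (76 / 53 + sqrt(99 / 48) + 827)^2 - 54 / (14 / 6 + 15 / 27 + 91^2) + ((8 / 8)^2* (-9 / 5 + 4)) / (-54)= 688684.81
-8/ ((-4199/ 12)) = 0.02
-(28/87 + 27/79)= -4561/6873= -0.66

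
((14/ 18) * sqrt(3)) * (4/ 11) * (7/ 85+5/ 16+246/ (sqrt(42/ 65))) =sqrt(3) * (3759+55760 * sqrt(2730))/ 33660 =150.11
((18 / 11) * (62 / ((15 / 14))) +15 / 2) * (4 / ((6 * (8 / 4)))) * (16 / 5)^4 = 122781696 / 34375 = 3571.83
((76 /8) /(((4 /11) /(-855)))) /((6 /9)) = -536085 /16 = -33505.31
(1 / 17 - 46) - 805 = -14466 / 17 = -850.94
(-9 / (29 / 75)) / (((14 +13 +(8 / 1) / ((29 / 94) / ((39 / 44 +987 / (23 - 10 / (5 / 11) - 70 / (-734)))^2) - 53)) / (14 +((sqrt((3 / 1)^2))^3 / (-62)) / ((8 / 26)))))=-7420352609102494867605 / 680151579242740755448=-10.91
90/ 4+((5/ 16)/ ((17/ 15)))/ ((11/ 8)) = 4245/ 187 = 22.70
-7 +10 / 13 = -81 / 13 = -6.23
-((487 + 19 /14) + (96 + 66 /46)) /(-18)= 32.54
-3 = -3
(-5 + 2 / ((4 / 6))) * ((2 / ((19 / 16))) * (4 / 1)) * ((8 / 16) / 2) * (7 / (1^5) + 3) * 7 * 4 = -17920 / 19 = -943.16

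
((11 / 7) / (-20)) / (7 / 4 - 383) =11 / 53375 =0.00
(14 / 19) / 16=7 / 152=0.05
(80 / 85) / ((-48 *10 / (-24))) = 0.05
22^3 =10648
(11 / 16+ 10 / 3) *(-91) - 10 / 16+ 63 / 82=-719801 / 1968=-365.75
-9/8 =-1.12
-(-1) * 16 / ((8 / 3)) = 6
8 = 8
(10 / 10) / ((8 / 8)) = 1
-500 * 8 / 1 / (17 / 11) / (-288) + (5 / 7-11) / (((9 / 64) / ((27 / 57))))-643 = -668.66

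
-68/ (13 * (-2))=34/ 13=2.62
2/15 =0.13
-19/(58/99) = -1881/58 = -32.43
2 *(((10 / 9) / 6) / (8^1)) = 5 / 108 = 0.05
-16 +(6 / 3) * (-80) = -176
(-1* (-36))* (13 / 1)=468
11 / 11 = 1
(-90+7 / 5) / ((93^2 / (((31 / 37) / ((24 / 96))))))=-1772 / 51615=-0.03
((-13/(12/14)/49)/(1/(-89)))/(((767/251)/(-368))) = -3317.49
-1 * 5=-5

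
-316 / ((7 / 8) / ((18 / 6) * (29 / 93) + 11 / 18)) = -1090832 / 1953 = -558.54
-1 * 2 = -2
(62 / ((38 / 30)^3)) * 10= 305.07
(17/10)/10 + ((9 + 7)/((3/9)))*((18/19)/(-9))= -9277/1900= -4.88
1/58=0.02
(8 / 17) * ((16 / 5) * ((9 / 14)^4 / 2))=26244 / 204085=0.13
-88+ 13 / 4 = -339 / 4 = -84.75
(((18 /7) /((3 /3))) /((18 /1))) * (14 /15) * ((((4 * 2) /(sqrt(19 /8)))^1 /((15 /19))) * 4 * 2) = 256 * sqrt(38) /225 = 7.01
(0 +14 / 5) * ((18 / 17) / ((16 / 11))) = 693 / 340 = 2.04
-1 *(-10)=10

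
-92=-92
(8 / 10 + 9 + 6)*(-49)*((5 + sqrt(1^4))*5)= -23226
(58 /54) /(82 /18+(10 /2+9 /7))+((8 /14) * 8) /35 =115303 /502005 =0.23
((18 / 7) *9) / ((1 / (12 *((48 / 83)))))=93312 / 581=160.61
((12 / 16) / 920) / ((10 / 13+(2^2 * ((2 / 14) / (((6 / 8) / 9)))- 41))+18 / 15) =-273 / 10774304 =-0.00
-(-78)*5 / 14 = 195 / 7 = 27.86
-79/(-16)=79/16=4.94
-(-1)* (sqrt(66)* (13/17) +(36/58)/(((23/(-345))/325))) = -87750/29 +13* sqrt(66)/17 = -3019.65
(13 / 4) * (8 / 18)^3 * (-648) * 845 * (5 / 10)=-703040 / 9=-78115.56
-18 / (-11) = 18 / 11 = 1.64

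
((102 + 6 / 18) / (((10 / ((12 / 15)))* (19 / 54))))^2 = 122146704 / 225625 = 541.37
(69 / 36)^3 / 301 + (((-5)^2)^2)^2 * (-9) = -1828574987833 / 520128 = -3515624.98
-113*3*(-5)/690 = 113/46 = 2.46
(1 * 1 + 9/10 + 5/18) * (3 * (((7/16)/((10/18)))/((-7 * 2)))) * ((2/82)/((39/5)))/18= -49/767520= -0.00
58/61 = 0.95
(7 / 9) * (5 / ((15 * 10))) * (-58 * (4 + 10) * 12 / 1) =-11368 / 45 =-252.62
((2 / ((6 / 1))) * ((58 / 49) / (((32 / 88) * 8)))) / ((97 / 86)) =0.12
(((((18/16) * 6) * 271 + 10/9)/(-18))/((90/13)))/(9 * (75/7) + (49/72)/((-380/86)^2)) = -21646509430/142162630767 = -0.15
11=11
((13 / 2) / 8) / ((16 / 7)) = 91 / 256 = 0.36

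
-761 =-761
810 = 810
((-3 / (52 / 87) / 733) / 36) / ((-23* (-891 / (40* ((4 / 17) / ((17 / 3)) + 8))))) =-168490 / 56435283333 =-0.00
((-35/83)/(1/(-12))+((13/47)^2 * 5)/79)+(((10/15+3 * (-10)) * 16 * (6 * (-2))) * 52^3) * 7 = 80291878175896851/14484413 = 5543329797.07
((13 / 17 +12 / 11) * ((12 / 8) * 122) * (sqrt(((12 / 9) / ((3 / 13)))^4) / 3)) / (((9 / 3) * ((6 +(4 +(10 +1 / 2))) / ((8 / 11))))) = 44.68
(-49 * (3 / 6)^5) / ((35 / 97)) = -679 / 160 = -4.24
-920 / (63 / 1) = -920 / 63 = -14.60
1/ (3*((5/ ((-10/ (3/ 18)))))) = -4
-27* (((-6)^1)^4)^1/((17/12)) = -24700.24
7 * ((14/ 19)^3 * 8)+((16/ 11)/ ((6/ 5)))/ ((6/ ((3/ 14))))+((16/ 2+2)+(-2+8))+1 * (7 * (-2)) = 38733832/ 1584429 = 24.45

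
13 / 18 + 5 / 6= 14 / 9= 1.56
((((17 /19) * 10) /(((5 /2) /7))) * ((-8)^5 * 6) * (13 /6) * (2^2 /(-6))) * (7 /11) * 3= 2838757376 /209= 13582571.18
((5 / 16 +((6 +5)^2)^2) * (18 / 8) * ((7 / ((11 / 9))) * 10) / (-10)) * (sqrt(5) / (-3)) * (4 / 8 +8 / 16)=44275329 * sqrt(5) / 704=140628.76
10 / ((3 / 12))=40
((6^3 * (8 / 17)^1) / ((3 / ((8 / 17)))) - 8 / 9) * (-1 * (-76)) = 2976160 / 2601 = 1144.24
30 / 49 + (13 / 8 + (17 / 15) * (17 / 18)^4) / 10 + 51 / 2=20342472503 / 771573600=26.36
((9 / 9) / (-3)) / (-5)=0.07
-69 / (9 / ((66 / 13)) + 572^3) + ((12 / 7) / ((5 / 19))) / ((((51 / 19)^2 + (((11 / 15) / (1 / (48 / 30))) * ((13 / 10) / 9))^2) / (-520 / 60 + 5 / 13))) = -6393936325347736212174 / 857283902230649223785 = -7.46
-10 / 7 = -1.43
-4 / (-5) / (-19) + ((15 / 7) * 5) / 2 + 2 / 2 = 6.32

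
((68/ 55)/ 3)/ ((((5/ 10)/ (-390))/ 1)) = -3536/ 11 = -321.45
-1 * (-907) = 907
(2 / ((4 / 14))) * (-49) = -343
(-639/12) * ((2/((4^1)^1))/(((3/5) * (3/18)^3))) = -9585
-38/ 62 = -19/ 31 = -0.61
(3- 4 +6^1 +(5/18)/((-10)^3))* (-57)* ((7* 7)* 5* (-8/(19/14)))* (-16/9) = -98778512/135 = -731692.68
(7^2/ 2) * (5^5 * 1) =153125/ 2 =76562.50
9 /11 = 0.82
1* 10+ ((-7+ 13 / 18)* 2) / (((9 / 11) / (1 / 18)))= 13337 / 1458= 9.15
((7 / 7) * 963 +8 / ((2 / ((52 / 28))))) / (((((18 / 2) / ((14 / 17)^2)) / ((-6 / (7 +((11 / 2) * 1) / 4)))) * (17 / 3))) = -3043264 / 329171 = -9.25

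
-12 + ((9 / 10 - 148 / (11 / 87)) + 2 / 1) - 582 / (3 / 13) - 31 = -410591 / 110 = -3732.65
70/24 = 35/12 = 2.92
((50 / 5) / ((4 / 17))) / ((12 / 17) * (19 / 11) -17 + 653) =3179 / 47664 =0.07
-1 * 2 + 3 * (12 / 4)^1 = 7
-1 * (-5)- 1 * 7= -2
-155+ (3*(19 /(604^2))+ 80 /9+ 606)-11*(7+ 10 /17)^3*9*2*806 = -1124819625980024927 /16131069072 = -69730011.13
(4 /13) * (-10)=-40 /13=-3.08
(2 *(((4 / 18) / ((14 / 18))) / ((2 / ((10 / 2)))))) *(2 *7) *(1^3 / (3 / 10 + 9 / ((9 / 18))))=200 / 183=1.09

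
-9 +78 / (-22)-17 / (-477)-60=-72.51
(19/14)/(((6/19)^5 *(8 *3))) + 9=70560505/2612736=27.01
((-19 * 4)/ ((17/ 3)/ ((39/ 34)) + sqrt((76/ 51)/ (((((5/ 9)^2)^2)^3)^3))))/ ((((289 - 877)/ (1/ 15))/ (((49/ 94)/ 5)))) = -706356368027627468109130859375/ 367191191320959145873046052599431244036576 + 220620975008543782439117431640625 * sqrt(969)/ 367191191320959145873046052599431244036576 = 0.00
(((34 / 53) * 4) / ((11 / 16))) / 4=544 / 583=0.93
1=1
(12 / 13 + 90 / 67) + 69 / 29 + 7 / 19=2406368 / 479921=5.01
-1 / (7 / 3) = -3 / 7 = -0.43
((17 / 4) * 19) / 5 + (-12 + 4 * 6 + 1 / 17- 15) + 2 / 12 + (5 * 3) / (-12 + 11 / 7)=888839 / 74460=11.94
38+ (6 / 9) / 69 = 7868 / 207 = 38.01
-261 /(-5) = 261 /5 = 52.20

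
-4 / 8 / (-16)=1 / 32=0.03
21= 21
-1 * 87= -87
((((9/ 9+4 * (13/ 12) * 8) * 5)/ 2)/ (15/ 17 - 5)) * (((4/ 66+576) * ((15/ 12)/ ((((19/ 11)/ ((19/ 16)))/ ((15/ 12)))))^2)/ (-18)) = 118865965625/ 148635648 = 799.71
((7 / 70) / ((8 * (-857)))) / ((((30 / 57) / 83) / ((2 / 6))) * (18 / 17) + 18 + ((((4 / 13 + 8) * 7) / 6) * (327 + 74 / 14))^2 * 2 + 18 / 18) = -4530721 / 6443862257484742960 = -0.00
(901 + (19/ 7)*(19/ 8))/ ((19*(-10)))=-50817/ 10640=-4.78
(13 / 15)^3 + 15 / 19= 1.44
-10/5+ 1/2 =-3/2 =-1.50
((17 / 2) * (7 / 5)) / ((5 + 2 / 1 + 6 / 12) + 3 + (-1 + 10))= 119 / 195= 0.61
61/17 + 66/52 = 2147/442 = 4.86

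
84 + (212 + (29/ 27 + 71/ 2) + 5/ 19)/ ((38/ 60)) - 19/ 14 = 21630583/ 45486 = 475.54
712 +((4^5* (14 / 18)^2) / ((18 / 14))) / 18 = 4847048 / 6561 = 738.77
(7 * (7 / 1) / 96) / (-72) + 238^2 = 391523279 / 6912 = 56643.99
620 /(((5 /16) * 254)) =992 /127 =7.81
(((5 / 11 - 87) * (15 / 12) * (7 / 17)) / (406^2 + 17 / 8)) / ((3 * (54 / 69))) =-0.00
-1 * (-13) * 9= 117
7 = 7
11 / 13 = 0.85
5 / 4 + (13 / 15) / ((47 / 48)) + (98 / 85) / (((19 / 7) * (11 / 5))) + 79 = 271621491 / 3339820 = 81.33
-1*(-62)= 62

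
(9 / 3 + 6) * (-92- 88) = -1620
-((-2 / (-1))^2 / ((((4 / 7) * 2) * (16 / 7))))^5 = -282475249 / 33554432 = -8.42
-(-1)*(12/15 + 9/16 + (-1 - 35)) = -2771/80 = -34.64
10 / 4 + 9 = 23 / 2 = 11.50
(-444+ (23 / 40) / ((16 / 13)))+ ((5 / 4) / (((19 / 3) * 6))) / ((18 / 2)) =-48539831 / 109440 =-443.53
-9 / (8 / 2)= -9 / 4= -2.25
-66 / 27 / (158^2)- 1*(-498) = 55944313 / 112338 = 498.00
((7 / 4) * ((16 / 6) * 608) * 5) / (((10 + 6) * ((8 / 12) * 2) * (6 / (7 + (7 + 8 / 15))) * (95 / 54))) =4578 / 5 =915.60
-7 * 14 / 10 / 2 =-49 / 10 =-4.90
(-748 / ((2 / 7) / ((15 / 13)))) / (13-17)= 19635 / 26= 755.19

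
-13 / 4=-3.25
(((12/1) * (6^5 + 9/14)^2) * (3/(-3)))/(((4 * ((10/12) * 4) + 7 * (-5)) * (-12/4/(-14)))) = 71119980774/455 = 156307650.05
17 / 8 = 2.12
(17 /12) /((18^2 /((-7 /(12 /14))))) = -0.04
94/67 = 1.40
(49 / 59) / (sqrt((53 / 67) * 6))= 49 * sqrt(21306) / 18762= 0.38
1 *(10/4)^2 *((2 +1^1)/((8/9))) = 675/32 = 21.09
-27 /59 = -0.46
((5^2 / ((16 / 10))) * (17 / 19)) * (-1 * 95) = -10625 / 8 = -1328.12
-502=-502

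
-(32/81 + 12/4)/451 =-25/3321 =-0.01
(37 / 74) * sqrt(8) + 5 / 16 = 5 / 16 + sqrt(2) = 1.73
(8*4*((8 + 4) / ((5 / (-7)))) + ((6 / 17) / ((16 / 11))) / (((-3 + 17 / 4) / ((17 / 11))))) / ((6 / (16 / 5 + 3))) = -55521 / 100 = -555.21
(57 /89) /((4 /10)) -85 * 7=-105625 /178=-593.40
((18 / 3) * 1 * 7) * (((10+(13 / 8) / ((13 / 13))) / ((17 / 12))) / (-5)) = -5859 / 85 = -68.93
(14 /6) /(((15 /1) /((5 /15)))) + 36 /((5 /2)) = 1951 /135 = 14.45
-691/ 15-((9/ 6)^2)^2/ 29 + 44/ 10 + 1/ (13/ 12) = -740455/ 18096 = -40.92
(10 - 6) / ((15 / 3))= 4 / 5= 0.80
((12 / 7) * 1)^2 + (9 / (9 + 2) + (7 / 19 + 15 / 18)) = 304693 / 61446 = 4.96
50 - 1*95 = -45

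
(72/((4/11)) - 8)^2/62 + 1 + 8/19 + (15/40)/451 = 1240385263/2125112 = 583.68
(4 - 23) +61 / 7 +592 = 4072 / 7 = 581.71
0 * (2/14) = 0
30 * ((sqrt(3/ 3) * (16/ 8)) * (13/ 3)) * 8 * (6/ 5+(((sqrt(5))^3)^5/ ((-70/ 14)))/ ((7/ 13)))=2496 - 422500000 * sqrt(5)/ 7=-134960178.36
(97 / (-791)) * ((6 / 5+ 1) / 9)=-1067 / 35595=-0.03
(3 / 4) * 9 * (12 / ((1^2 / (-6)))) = -486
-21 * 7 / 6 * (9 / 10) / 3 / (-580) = 147 / 11600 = 0.01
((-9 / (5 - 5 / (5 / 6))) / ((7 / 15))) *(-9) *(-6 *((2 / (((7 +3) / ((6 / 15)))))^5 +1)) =14238327906 / 13671875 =1041.43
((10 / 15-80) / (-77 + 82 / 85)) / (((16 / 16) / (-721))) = -14585830 / 19389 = -752.27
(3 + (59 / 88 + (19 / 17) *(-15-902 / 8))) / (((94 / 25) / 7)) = -36418725 / 140624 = -258.98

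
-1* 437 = -437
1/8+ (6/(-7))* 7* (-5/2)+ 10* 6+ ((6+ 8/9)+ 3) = 6121/72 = 85.01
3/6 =1/2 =0.50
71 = 71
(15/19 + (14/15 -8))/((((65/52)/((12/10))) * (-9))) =14312/21375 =0.67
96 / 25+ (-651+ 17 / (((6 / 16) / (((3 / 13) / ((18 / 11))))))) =-640.77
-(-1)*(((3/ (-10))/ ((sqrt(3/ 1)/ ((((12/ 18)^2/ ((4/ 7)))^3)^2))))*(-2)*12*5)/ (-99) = -470596*sqrt(3)/ 17537553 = -0.05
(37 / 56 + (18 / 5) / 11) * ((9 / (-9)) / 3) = -3043 / 9240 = -0.33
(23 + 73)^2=9216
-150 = -150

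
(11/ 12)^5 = 161051/ 248832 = 0.65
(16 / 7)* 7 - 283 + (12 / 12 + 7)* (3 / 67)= -17865 / 67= -266.64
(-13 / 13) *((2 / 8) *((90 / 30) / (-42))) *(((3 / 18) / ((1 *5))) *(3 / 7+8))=59 / 11760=0.01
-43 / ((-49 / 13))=559 / 49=11.41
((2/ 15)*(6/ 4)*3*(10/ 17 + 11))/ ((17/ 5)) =591/ 289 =2.04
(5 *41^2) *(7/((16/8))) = 58835/2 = 29417.50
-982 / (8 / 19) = -9329 / 4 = -2332.25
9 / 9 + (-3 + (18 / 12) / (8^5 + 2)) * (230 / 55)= -4161721 / 360470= -11.55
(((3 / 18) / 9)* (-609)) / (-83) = 0.14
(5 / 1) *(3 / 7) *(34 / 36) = 85 / 42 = 2.02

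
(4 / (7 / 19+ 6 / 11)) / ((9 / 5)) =4180 / 1719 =2.43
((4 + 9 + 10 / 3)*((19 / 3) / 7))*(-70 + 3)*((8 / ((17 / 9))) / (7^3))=-10184 / 833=-12.23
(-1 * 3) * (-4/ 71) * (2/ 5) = 24/ 355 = 0.07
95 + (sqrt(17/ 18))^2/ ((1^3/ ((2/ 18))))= 15407/ 162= 95.10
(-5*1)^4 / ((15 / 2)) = 250 / 3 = 83.33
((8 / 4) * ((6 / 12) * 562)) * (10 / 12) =1405 / 3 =468.33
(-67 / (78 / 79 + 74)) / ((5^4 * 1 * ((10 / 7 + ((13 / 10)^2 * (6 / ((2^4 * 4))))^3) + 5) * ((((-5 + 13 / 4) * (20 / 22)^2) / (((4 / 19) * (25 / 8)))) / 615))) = 20986363904000 / 337547269254693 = 0.06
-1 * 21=-21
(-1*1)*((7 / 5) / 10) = -7 / 50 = -0.14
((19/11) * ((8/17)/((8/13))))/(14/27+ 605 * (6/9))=6669/2039048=0.00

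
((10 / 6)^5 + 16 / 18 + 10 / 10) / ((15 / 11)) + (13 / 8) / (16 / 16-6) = 61183 / 5832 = 10.49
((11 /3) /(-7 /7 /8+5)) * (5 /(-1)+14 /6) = -704 /351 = -2.01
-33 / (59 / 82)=-2706 / 59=-45.86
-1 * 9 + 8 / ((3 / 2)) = -11 / 3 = -3.67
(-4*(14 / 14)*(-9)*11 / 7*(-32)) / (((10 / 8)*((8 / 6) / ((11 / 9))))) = -46464 / 35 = -1327.54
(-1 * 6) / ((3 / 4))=-8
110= 110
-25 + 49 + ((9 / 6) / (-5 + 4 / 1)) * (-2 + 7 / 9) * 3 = 59 / 2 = 29.50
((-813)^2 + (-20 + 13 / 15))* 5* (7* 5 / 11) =346998680 / 33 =10515111.52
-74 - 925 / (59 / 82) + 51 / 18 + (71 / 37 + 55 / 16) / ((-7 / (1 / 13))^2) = -168183159043 / 123959472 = -1356.76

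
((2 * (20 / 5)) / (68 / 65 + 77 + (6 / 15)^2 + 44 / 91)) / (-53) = -18200 / 9488007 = -0.00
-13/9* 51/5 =-221/15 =-14.73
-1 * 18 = -18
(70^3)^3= 40353607000000000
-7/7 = -1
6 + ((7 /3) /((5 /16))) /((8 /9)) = 14.40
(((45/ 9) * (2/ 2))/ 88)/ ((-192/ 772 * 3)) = -965/ 12672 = -0.08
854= 854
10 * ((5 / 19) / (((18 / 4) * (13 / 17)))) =1700 / 2223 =0.76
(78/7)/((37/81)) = 6318/259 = 24.39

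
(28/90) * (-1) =-14/45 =-0.31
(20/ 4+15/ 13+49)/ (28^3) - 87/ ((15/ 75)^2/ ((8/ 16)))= -310345683/ 285376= -1087.50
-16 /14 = -8 /7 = -1.14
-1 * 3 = -3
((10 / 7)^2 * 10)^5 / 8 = 125000000000000 / 282475249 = 442516.65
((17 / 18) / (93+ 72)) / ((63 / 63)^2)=17 / 2970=0.01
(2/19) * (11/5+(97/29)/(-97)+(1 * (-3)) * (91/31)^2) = -2.49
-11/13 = -0.85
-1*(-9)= 9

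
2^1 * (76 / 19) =8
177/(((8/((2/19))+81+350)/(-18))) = -6.28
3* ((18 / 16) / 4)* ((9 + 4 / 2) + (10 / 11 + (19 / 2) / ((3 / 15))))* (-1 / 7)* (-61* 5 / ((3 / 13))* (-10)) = -233201475 / 2464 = -94643.46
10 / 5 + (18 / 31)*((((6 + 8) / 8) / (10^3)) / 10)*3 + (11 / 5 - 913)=-908.80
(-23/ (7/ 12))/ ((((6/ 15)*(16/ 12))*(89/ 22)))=-11385/ 623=-18.27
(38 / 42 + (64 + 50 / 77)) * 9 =45429 / 77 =589.99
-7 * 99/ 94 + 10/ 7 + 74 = 44781/ 658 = 68.06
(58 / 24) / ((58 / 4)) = 1 / 6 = 0.17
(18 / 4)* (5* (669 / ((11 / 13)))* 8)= 1565460 / 11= 142314.55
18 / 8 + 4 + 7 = 53 / 4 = 13.25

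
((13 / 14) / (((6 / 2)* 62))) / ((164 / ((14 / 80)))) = 13 / 2440320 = 0.00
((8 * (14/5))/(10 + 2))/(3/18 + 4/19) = 1064/215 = 4.95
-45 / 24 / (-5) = 3 / 8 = 0.38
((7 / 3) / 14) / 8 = 1 / 48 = 0.02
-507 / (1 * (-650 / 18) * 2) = 351 / 50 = 7.02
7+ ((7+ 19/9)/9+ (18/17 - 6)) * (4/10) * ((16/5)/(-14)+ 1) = 10331/1785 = 5.79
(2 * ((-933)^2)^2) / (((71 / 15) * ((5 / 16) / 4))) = 290976422062464 / 71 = 4098259465668.51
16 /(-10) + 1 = -0.60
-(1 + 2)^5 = -243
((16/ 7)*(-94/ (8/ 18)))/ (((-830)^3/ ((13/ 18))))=611/ 1000627250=0.00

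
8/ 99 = 0.08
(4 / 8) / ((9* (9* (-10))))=-1 / 1620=-0.00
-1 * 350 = -350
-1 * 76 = -76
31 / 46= 0.67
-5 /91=-0.05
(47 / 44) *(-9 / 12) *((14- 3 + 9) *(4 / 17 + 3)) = -51.84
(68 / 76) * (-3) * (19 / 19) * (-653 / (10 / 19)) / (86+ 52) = 11101 / 460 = 24.13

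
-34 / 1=-34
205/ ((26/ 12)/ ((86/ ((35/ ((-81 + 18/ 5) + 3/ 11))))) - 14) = -64102680/ 4381319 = -14.63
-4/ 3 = -1.33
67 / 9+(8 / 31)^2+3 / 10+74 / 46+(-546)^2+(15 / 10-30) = 298096.92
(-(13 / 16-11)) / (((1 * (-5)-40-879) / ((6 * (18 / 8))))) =-1467 / 9856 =-0.15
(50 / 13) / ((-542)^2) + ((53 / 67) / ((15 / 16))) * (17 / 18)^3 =994426200673 / 1398960717570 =0.71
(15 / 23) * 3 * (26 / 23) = 1170 / 529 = 2.21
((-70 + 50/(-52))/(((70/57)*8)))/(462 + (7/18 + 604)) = -189297/27947920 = -0.01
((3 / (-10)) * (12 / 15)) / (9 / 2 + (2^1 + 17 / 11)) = -44 / 1475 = -0.03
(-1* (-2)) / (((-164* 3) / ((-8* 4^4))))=1024 / 123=8.33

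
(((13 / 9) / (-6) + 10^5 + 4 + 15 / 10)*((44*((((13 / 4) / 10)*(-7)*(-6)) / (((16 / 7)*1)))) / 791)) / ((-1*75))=-442.94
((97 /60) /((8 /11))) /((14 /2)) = 1067 /3360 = 0.32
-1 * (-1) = 1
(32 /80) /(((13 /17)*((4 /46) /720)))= 56304 /13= 4331.08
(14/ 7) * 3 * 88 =528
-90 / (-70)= 9 / 7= 1.29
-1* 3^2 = -9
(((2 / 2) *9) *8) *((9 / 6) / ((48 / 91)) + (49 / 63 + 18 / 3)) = 2771 / 4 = 692.75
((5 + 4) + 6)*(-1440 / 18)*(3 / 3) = -1200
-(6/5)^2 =-1.44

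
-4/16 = -1/4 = -0.25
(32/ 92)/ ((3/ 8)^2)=2.47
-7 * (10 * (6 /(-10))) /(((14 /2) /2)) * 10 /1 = 120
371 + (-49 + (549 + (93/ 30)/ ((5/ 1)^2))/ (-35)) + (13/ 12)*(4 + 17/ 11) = 180363829/ 577500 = 312.32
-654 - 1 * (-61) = -593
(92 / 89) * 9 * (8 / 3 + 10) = 10488 / 89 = 117.84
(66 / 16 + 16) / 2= 161 / 16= 10.06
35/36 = 0.97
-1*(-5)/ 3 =5/ 3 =1.67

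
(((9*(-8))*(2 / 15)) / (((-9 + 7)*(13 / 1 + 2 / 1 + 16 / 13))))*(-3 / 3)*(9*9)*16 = -404352 / 1055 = -383.27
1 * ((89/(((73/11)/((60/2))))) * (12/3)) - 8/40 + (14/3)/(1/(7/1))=1797751/1095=1641.78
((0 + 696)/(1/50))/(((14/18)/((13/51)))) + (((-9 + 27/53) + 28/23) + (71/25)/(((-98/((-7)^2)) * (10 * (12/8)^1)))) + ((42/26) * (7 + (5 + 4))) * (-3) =11320.14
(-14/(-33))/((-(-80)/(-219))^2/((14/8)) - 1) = -0.46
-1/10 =-0.10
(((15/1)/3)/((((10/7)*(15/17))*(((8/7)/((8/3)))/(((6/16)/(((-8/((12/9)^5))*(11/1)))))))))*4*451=-1092896/3645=-299.83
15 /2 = 7.50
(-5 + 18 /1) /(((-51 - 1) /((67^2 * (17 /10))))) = -76313 /40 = -1907.82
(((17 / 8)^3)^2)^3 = 14063084452067724991009 / 18014398509481984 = 780658.01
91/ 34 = 2.68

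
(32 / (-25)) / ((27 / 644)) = -30.53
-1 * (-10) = 10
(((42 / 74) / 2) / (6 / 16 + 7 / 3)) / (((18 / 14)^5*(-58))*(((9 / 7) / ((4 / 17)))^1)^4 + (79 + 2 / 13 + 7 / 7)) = -1301645947392 / 2255795333427940985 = -0.00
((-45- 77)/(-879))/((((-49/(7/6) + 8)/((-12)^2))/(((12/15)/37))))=-11712/921485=-0.01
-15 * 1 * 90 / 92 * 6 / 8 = -2025 / 184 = -11.01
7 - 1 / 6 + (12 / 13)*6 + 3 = 1199 / 78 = 15.37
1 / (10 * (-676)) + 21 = 141959 / 6760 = 21.00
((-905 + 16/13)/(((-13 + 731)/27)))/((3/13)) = -105741/718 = -147.27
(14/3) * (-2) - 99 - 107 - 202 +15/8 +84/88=-109429/264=-414.50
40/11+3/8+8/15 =5999/1320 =4.54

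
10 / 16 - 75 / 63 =-95 / 168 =-0.57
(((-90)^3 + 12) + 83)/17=-728905/17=-42876.76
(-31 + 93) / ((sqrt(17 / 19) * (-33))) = -62 * sqrt(323) / 561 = -1.99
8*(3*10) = 240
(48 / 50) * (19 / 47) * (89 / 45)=13528 / 17625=0.77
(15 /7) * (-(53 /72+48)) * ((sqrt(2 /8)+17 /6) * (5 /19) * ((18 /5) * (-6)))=263175 /133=1978.76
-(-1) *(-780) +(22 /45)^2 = -1579016 /2025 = -779.76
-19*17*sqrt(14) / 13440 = -323*sqrt(14) / 13440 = -0.09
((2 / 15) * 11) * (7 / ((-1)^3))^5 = -369754 / 15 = -24650.27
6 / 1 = 6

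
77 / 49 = 11 / 7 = 1.57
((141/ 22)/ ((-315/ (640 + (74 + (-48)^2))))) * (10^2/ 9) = -472820/ 693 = -682.28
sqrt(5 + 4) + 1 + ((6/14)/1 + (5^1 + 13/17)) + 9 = 2284/119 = 19.19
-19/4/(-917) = 19/3668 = 0.01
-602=-602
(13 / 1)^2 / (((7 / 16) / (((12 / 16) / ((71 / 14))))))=4056 / 71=57.13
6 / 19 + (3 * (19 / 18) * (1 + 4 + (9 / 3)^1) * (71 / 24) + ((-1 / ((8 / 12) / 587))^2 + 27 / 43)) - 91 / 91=22804745323 / 29412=775355.14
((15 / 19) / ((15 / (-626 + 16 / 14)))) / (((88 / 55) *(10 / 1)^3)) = -2187 / 106400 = -0.02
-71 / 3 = -23.67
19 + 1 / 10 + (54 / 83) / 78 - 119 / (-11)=3551979 / 118690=29.93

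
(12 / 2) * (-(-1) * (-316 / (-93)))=632 / 31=20.39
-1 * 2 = -2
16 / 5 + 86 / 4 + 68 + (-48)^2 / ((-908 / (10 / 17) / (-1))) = 3634893 / 38590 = 94.19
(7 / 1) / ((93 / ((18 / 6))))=7 / 31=0.23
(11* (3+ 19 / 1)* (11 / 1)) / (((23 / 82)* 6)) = 109142 / 69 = 1581.77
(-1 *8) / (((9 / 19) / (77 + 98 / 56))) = -1330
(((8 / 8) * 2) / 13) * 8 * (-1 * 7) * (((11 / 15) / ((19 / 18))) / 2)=-2.99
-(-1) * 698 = 698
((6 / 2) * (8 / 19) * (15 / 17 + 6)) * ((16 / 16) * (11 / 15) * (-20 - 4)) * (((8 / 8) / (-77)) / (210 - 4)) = 11232 / 1164415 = 0.01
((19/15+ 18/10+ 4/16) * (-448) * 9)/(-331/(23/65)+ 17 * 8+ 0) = 512624/30645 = 16.73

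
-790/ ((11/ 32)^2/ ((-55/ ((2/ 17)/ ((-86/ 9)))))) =-2956748800/ 99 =-29866149.49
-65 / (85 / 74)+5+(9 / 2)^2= -2131 / 68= -31.34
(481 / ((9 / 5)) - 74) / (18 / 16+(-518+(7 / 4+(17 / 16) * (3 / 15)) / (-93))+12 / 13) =-56065360 / 149714733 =-0.37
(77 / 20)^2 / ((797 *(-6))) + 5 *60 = 573834071 / 1912800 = 300.00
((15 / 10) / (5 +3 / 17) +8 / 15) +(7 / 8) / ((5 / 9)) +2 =11611 / 2640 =4.40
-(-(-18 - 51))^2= -4761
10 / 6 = 5 / 3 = 1.67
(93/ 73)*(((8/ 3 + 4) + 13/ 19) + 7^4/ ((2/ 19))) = 80634751/ 2774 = 29068.04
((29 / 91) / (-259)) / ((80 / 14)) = -0.00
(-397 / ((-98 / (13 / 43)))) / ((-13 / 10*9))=-0.10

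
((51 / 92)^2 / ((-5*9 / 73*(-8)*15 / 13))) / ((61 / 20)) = 274261 / 15489120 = 0.02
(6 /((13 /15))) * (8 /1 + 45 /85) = 59.05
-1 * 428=-428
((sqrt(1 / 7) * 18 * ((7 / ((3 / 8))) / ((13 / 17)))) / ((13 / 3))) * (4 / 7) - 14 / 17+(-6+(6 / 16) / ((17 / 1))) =-925 / 136+9792 * sqrt(7) / 1183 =15.10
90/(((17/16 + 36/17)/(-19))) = -93024/173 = -537.71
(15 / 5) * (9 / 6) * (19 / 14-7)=-711 / 28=-25.39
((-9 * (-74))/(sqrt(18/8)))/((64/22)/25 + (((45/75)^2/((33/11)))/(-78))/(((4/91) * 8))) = 2604800/657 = 3964.69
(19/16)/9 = 19/144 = 0.13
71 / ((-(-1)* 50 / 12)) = 426 / 25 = 17.04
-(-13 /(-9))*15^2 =-325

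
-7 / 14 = -1 / 2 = -0.50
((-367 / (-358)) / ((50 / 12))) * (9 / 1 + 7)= 17616 / 4475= 3.94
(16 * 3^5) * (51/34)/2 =2916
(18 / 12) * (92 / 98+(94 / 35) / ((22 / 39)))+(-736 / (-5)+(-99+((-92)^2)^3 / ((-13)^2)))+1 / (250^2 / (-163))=20426584430847958417 / 5693187500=3587899472.98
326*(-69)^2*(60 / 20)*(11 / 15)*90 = 307313028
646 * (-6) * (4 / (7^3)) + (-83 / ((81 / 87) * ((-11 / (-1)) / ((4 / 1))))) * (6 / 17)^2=-161071264 / 3271191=-49.24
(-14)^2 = 196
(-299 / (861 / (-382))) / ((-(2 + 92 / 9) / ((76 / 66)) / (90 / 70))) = -19531278 / 1215445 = -16.07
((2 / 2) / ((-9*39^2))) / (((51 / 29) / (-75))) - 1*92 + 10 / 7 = -147534967 / 1628991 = -90.57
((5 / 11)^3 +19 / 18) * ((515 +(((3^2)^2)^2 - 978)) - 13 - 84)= 165261539 / 23958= 6897.97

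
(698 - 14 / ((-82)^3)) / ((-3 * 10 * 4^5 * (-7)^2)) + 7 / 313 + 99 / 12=1074430907839753 / 129889244405760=8.27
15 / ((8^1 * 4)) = 15 / 32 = 0.47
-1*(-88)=88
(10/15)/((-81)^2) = 0.00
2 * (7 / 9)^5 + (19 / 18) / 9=81079 / 118098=0.69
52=52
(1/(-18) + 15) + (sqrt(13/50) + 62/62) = sqrt(26)/10 + 287/18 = 16.45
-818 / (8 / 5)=-511.25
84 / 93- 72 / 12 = -158 / 31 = -5.10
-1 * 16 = -16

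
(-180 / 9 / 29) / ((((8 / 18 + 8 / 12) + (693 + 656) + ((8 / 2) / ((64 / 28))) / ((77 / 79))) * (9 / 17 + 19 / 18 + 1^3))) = -484704 / 2456101669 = -0.00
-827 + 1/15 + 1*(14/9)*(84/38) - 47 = -82697/95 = -870.49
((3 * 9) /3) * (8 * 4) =288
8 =8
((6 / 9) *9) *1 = 6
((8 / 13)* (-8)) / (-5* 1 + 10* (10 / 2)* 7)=-64 / 4485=-0.01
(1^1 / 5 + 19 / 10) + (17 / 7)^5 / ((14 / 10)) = 73463479 / 1176490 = 62.44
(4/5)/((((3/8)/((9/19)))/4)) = 384/95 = 4.04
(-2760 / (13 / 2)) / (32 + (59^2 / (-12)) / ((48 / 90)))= 176640 / 212953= 0.83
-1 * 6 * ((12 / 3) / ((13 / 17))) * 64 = -26112 / 13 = -2008.62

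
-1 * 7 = -7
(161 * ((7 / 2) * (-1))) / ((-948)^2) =-0.00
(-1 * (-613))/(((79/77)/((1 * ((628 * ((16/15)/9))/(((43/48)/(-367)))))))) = -2784946605056/152865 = -18218340.40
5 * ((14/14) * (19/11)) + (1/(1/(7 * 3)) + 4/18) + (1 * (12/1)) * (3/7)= 24256/693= 35.00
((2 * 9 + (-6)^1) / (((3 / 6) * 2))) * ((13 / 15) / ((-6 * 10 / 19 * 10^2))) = -247 / 7500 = -0.03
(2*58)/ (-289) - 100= -29016/ 289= -100.40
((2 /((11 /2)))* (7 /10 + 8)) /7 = 174 /385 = 0.45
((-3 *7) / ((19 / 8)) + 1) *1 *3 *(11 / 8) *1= -4917 / 152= -32.35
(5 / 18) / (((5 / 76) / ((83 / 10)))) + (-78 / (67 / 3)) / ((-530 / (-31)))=5567284 / 159795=34.84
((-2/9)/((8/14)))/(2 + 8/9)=-0.13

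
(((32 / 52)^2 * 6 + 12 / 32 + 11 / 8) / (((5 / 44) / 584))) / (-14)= -8733428 / 5915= -1476.49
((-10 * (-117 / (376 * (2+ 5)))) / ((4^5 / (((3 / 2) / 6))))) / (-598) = -0.00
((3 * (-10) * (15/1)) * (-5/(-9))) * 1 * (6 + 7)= -3250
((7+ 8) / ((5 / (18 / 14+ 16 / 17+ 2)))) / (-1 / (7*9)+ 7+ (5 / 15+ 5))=13581 / 13192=1.03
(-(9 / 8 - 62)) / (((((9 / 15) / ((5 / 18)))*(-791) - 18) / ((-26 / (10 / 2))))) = 0.18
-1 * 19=-19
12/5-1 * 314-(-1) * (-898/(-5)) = -132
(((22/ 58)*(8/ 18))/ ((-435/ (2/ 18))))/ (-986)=22/ 503754795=0.00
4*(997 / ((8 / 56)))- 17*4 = 27848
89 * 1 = 89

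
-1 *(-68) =68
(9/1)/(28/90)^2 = 18225/196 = 92.98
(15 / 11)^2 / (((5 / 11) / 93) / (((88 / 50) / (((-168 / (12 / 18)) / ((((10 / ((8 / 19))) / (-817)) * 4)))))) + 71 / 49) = 341775 / 1372496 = 0.25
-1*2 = -2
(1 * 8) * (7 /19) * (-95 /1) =-280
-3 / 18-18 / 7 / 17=-227 / 714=-0.32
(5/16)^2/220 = 5/11264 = 0.00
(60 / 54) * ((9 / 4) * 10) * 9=225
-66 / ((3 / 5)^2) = -550 / 3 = -183.33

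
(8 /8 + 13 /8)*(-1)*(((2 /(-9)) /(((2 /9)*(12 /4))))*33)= 231 /8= 28.88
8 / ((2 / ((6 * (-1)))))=-24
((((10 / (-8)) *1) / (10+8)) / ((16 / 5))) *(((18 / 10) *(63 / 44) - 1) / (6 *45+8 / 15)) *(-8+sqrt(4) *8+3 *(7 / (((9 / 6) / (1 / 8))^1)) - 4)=-199525 / 274255872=-0.00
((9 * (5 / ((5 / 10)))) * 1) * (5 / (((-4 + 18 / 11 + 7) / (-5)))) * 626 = -5164500 / 17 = -303794.12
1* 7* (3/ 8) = 21/ 8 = 2.62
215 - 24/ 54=1931/ 9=214.56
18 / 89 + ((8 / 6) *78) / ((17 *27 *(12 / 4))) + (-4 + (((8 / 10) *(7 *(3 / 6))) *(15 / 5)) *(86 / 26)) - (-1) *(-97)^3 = -7270111241317 / 7965945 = -912648.94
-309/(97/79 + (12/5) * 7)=-122055/7121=-17.14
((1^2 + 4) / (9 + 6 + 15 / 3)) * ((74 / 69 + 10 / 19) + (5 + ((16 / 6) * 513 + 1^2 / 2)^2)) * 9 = 29462871489 / 6992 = 4213797.41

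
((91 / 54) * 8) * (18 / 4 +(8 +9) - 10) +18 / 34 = 71405 / 459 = 155.57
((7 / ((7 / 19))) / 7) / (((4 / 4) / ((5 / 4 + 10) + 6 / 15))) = 31.62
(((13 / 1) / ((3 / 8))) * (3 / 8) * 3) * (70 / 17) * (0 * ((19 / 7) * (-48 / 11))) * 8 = 0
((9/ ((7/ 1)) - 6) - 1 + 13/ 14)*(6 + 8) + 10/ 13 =-861/ 13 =-66.23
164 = 164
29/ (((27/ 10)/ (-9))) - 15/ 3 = -305/ 3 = -101.67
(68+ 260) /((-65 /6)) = -1968 /65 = -30.28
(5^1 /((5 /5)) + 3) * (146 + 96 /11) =1237.82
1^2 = 1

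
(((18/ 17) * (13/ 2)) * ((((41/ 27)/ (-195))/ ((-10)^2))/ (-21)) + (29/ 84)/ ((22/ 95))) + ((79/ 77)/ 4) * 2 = 70820777/ 35343000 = 2.00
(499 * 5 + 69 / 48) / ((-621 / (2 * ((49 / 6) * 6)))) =-1957207 / 4968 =-393.96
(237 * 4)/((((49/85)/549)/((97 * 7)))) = 4291126740/7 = 613018105.71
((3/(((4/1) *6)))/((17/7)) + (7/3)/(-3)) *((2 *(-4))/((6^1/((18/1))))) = 889/51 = 17.43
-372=-372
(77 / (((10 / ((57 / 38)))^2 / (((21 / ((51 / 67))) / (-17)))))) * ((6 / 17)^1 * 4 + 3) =-975051 / 78608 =-12.40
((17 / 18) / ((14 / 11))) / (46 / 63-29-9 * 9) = -187 / 27536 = -0.01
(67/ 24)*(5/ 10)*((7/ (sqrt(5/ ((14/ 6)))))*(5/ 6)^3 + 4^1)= 11725*sqrt(105)/ 31104 + 67/ 12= 9.45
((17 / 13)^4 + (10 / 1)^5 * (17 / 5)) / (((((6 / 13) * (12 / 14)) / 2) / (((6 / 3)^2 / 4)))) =67975764647 / 39546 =1718903.67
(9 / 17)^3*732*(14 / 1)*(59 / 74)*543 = 119670881652 / 181781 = 658324.48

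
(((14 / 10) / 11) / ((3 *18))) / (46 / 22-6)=-7 / 11610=-0.00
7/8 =0.88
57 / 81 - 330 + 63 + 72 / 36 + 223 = -1115 / 27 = -41.30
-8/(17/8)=-64/17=-3.76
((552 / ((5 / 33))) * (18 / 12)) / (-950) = -13662 / 2375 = -5.75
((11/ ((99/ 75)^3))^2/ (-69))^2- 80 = -43329901430990807855/ 542368825947077481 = -79.89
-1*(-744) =744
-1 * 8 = -8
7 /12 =0.58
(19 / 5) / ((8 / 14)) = 133 / 20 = 6.65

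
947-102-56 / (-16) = 1697 / 2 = 848.50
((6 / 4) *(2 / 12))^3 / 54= 1 / 3456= 0.00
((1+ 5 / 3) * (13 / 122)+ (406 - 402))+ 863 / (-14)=-146953 / 2562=-57.36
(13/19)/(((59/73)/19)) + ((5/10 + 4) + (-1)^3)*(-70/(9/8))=-107099/531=-201.69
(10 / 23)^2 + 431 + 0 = 228099 / 529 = 431.19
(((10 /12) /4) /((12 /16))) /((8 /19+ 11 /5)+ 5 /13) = 6175 /66816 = 0.09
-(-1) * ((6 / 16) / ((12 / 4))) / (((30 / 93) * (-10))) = -31 / 800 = -0.04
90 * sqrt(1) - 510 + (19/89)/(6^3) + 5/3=-418.33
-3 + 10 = 7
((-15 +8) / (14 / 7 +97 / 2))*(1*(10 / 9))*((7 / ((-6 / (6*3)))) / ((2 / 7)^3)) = 84035 / 606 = 138.67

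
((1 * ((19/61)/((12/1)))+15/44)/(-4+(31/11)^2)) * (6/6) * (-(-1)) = 16247/174582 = 0.09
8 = 8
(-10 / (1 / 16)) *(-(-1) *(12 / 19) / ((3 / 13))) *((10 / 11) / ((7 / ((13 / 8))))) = -135200 / 1463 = -92.41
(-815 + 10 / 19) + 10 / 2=-15380 / 19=-809.47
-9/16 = -0.56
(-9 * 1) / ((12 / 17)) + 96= 333 / 4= 83.25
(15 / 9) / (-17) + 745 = 37990 / 51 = 744.90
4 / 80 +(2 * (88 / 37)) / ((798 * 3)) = 46049 / 885780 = 0.05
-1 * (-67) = 67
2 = 2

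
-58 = -58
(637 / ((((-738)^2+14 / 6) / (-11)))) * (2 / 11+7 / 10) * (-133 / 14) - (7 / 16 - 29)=3747638507 / 130715120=28.67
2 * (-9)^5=-118098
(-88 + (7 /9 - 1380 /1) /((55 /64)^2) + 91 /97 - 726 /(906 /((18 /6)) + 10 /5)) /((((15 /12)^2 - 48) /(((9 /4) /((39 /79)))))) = 62058012702373 /323097896550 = 192.07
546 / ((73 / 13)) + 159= 18705 / 73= 256.23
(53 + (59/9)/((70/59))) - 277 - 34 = -159059/630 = -252.47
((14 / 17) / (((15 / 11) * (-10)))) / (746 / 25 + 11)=-77 / 52071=-0.00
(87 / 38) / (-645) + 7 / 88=27319 / 359480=0.08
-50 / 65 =-10 / 13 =-0.77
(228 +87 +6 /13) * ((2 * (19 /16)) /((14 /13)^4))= 171188043 /307328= 557.02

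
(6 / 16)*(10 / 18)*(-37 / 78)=-185 / 1872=-0.10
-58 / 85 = -0.68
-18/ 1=-18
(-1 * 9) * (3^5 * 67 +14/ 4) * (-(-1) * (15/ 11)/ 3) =-1465605/ 22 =-66618.41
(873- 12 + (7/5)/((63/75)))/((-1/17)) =-43996/3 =-14665.33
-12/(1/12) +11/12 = -1717/12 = -143.08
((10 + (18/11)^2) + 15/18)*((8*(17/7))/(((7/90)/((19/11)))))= 380196840/65219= 5829.54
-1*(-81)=81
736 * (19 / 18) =6992 / 9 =776.89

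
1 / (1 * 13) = 1 / 13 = 0.08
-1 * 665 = -665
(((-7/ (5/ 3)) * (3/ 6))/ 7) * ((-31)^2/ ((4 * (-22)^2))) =-2883/ 19360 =-0.15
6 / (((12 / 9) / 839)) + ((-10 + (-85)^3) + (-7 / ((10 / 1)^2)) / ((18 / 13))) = -1098647191 / 1800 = -610359.55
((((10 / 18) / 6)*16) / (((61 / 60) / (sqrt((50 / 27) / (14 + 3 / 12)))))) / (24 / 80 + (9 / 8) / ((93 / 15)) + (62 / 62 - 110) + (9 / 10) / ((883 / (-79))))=-8759360000*sqrt(38) / 11162897759547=-0.00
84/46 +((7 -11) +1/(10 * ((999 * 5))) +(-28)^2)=898200923/1148850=781.83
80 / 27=2.96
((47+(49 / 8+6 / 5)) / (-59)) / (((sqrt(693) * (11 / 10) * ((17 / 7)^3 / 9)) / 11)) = -319431 * sqrt(77) / 12754148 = -0.22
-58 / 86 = -29 / 43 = -0.67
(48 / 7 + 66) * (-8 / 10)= -408 / 7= -58.29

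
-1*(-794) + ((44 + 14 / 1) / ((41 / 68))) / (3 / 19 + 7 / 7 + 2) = 507044 / 615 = 824.46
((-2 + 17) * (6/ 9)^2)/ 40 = 1/ 6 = 0.17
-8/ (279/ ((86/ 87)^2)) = -59168/ 2111751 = -0.03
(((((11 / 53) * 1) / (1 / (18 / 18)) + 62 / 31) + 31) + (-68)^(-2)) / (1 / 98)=398776357 / 122536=3254.36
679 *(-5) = -3395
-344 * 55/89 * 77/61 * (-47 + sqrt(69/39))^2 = -41869581600/70577 + 136942960 * sqrt(299)/70577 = -559695.32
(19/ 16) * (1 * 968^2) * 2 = 2225432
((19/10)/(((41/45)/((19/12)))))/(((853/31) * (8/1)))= 33573/2238272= 0.01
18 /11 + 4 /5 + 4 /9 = 1426 /495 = 2.88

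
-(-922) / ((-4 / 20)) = -4610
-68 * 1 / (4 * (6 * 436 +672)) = -17 / 3288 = -0.01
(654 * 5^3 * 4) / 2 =163500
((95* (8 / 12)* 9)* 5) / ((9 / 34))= 32300 / 3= 10766.67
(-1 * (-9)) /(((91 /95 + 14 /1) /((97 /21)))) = 27645 /9947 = 2.78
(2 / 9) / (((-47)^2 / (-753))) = -502 / 6627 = -0.08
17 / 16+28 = 465 / 16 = 29.06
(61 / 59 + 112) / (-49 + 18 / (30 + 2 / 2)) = -10881 / 4661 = -2.33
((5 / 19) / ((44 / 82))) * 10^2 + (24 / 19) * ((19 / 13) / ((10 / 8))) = 686314 / 13585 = 50.52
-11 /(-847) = 1 /77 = 0.01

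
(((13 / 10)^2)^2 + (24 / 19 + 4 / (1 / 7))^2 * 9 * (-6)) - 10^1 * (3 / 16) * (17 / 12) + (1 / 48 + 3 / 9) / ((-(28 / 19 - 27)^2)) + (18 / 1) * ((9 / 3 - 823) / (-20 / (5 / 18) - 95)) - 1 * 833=-1599153909141493397 / 34034422980000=-46986.37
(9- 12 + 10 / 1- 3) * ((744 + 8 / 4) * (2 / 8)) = 746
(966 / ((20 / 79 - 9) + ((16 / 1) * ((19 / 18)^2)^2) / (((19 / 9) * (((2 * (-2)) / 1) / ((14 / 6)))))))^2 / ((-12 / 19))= -705664612441102608 / 96784178031025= -7291.12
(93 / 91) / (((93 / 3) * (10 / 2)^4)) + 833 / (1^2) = 47376878 / 56875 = 833.00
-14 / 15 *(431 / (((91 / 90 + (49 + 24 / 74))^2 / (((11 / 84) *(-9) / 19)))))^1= 5257247490 / 533813715091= 0.01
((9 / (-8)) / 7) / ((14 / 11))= -99 / 784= -0.13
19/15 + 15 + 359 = 5629/15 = 375.27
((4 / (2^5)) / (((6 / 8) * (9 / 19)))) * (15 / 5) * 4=38 / 9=4.22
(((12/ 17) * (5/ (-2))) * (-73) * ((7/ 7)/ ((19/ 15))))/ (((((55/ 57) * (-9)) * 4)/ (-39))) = 42705/ 374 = 114.18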